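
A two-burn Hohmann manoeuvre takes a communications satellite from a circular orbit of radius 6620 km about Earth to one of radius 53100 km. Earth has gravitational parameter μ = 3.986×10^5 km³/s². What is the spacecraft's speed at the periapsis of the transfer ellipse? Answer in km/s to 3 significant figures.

v = 10.3 km/s

The Hohmann ellipse has a_t = (r₁ + r₂)/2 = 29860 km.
The periapsis of the transfer ellipse is at r = 6620 km.
Applying v² = μ(2/r − 1/a_t): v = 10.35 km/s.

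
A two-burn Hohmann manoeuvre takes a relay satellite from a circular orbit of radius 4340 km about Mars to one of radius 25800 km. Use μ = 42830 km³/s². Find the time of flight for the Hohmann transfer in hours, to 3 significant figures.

The Hohmann ellipse has a_t = (r₁ + r₂)/2 = 15070 km.
Transfer time t = π√(a_t³/μ) = π√((15070)³ / 42830) = 28080 s.
Converting: 28080 s ÷ 3600 s/hour = 7.80 hours.

t = 7.80 hours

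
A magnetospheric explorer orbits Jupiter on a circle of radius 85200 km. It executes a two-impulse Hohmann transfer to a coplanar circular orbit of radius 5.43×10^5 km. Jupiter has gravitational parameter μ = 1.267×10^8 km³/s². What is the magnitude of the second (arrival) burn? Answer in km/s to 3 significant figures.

Δv₂ = 7.32 km/s

Transfer-ellipse semi-major axis a_t = (r₁ + r₂)/2 = (85200 + 5.430×10^5)/2 = 3.141×10^5 km.
On the circular orbit at r = 5.430×10^5 km, v_c = √(μ/r) = 15.2753 km/s.
Vis-viva on the transfer ellipse at r = 5.430×10^5 km gives v_t = √[μ(2/r − 1/a_t)] = 7.95562 km/s.
Δv₂ = |v_t − v_c| = |7.95562 − 15.2753| = 7.320 km/s.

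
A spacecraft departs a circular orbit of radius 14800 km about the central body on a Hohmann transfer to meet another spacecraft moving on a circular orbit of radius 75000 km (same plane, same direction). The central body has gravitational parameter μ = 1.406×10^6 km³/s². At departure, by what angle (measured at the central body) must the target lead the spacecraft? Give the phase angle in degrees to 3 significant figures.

Transfer-ellipse semi-major axis a_t = (r₁ + r₂)/2 = (14800 + 75000)/2 = 44900 km.
The half-period of the transfer ellipse is t = π√(a_t³/μ) = 25207 s.
Target angular speed ω₂ = √(μ/r₂³) = 5.7730×10^-5 rad/s.
Angle swept by the target during transfer: ω₂·t = 1.4552 rad = 83.38°.
Arrival is 180° from departure on the ellipse, so φ = 180° − 83.38° = 96.6°.

φ = 96.6°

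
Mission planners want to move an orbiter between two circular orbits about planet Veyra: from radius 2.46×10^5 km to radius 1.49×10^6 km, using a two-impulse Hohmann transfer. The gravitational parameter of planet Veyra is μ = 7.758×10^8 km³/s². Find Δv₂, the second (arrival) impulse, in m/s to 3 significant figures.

Δv₂ = 10700 m/s

Transfer-ellipse semi-major axis a_t = (r₁ + r₂)/2 = (2.460×10^5 + 1.490×10^6)/2 = 8.680×10^5 km.
Circular speed at r = 1.490×10^6 km: v_c = √(μ/r) = 22.82 km/s.
Transfer-orbit speed at the same r (vis-viva, a = a_t): v_t = √[μ(2/r − 1/a_t)] = 12.15 km/s.
Δv₂ = |v_t − v_c| = |12.15 − 22.82| = 10.67 km/s.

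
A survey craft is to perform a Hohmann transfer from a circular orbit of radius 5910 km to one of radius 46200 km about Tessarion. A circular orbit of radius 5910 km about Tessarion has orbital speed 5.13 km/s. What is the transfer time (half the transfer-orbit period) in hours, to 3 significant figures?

t = 9.31 hours

From the circular-orbit relation v² = μ/r at r = 5910 km: μ = v²r = (5.13)² × 5910 = 1.55533×10^5 km³/s².
The Hohmann ellipse has a_t = (r₁ + r₂)/2 = 26055 km.
Transfer time t = π√(a_t³/μ) = π√((26055)³ / 1.55533×10^5) = 33500 s.
Converting: 33500 s ÷ 3600 s/hour = 9.31 hours.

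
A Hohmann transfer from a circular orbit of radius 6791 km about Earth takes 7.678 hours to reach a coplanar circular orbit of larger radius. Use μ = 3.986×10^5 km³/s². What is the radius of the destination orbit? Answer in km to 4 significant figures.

r₂ = 55940 km

Transfer time t = 7.678 hours = 27640.8 s, and t = π√(a_t³/μ).
So a_t = (μ t²/π²)^(1/3) = (3.986×10^5 × (27640.8)² / π²)^(1/3) = 31365 km.
Since a_t = (r₁ + r₂)/2, r₂ = 2a_t − r₁ = 2×31365 − 6791 = 55939 km.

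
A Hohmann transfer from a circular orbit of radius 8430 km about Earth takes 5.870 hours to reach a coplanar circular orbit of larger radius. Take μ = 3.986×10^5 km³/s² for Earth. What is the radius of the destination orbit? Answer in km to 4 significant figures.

r₂ = 44020 km

Transfer time t = 5.870 hours = 21132 s, and t = π√(a_t³/μ).
So a_t = (μ t²/π²)^(1/3) = (3.986×10^5 × (21132)² / π²)^(1/3) = 26224 km.
Since a_t = (r₁ + r₂)/2, r₂ = 2a_t − r₁ = 2×26224 − 8430 = 44018 km.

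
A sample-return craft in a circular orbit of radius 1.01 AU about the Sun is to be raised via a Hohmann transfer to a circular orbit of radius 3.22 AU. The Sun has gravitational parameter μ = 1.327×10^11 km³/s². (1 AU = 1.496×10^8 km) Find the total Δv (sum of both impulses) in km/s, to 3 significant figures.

Δv = 12.1 km/s

In km: r₁ = 1.01 × 1.496×10^8 = 1.51096×10^8 km; r₂ = 3.22 × 1.496×10^8 = 4.81712×10^8 km.
The Hohmann ellipse has a_t = (r₁ + r₂)/2 = 3.16404×10^8 km.
At r₁ the circular-orbit speed is v₁ = √(μ/r₁) = 29.635 km/s.
Transfer-orbit speed at r₁ (vis-viva equation): v_p = √[μ(2/r₁ − 1/a_t)] = 36.566 km/s.
First burn Δv₁ = |v_p − v₁| = 6.931 km/s.
Circular speed at r₂: v₂ = √(μ/r₂) = 16.5975 km/s.
Transfer-orbit speed at r₂: v_a = √[μ(2/r₂ − 1/a_t)] = 11.4696 km/s.
Second burn Δv₂ = |v₂ − v_a| = 5.128 km/s.
Total Δv = Δv₁ + Δv₂ = 12.06 km/s.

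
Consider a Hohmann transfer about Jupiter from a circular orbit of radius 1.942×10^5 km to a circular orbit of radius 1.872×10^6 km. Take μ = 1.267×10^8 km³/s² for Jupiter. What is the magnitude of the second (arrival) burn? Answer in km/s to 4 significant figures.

Δv₂ = 4.660 km/s

The Hohmann ellipse has a_t = (r₁ + r₂)/2 = 1.0331×10^6 km.
Circular speed at r = 1.872×10^6 km: v_c = √(μ/r) = 8.227 km/s.
Transfer-orbit speed at the same r (vis-viva, a = a_t): v_t = √[μ(2/r − 1/a_t)] = 3.567 km/s.
Δv₂ = |v_t − v_c| = |3.567 − 8.227| = 4.660 km/s.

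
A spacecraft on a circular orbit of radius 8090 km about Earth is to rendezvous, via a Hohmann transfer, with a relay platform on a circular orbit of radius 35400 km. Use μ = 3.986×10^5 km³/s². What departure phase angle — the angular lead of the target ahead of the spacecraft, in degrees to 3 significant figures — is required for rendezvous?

Transfer-ellipse semi-major axis a_t = (r₁ + r₂)/2 = (8090 + 35400)/2 = 21745 km.
The half-period of the transfer ellipse is t = π√(a_t³/μ) = 15956 s.
Target angular speed ω₂ = √(μ/r₂³) = 9.4790×10^-5 rad/s.
Angle swept by the target during transfer: ω₂·t = 1.5125 rad = 86.66°.
Arrival is 180° from departure on the ellipse, so φ = 180° − 86.66° = 93.3°.

φ = 93.3°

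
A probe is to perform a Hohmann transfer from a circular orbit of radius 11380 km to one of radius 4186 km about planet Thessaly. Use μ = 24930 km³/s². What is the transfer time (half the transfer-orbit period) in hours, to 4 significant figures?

The Hohmann ellipse has a_t = (r₁ + r₂)/2 = 7783 km.
By Kepler's third law the transfer-orbit period is T = 2π√(a_t³/μ), so t = T/2 = 13662 s.
Converting: 13662 s ÷ 3600 s/hour = 3.795 hours.

t = 3.795 hours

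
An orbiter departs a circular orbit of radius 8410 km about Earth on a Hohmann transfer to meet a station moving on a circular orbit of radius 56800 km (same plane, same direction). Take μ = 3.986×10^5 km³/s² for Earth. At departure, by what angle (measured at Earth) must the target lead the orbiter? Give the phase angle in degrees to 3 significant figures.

Semi-major axis of the transfer orbit: a_t = (8410 + 56800)/2 = 32605 km.
Transfer time t = π√(a_t³/μ) = 29296 s.
The target's mean motion on its circular orbit is ω₂ = √(μ/r₂³) = 4.6639×10^-5 rad/s.
Angle swept by the target during transfer: ω₂·t = 1.3663 rad = 78.28°.
The orbiter traverses 180° on the transfer ellipse, so the target must lead by 180° − 78.28° = 102°.

φ = 102°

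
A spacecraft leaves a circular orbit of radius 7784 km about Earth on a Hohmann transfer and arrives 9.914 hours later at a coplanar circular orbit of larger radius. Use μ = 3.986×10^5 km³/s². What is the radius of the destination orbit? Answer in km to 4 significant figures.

r₂ = 66600 km

Transfer time t = 9.914 hours = 35690.4 s, and t = π√(a_t³/μ).
So a_t = (μ t²/π²)^(1/3) = (3.986×10^5 × (35690.4)² / π²)^(1/3) = 37192 km.
Since a_t = (r₁ + r₂)/2, r₂ = 2a_t − r₁ = 2×37192 − 7784 = 66600 km.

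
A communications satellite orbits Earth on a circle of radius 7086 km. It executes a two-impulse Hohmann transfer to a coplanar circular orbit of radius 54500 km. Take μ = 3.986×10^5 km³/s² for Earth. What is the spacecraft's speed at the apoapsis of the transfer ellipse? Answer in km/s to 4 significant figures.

v = 1.297 km/s

Transfer-ellipse semi-major axis a_t = (r₁ + r₂)/2 = (7086 + 54500)/2 = 30793 km.
The apoapsis of the transfer ellipse is at r = 54500 km.
Vis-viva: v = √[μ(2/r − 1/a_t)] = √[3.986×10^5 × (2/54500 − 1/30793)] = 1.297 km/s.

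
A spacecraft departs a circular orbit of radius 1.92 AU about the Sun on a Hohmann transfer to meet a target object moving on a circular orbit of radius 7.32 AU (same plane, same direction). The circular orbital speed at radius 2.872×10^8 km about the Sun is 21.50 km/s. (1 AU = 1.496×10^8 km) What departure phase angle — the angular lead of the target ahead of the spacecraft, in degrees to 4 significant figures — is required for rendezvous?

From the circular-orbit relation v² = μ/r at r = 2.872×10^8 km: μ = v²r = (21.50)² × 2.872×10^8 = 1.32758×10^11 km³/s².
In km: r₁ = 1.92 × 1.496×10^8 = 2.87232×10^8 km; r₂ = 7.32 × 1.496×10^8 = 1.095072×10^9 km.
Transfer-ellipse semi-major axis a_t = (r₁ + r₂)/2 = (2.87232×10^8 + 1.095072×10^9)/2 = 6.91152×10^8 km.
Transfer time t = π√(a_t³/μ) = 1.56668×10^8 s.
The target's mean motion on its circular orbit is ω₂ = √(μ/r₂³) = 1.00546×10^-8 rad/s.
Angle swept by the target during transfer: ω₂·t = 1.5752 rad = 90.25°.
Arrival is 180° from departure on the ellipse, so φ = 180° − 90.25° = 89.75°.

φ = 89.75°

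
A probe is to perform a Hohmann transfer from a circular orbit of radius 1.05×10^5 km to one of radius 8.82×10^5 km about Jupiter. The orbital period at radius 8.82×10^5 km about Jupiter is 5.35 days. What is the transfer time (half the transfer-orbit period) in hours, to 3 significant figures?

t = 26.9 hours

From Kepler's third law T² = 4π²r³/μ at r = 8.82×10^5 km, T = 5.35 days = 5.35 × 86400 s = 4.6224×10^5 s: μ = 4π²r³/T² = 1.26774×10^8 km³/s².
Transfer-ellipse semi-major axis a_t = (r₁ + r₂)/2 = (1.050×10^5 + 8.820×10^5)/2 = 4.935×10^5 km.
By Kepler's third law the transfer-orbit period is T = 2π√(a_t³/μ), so t = T/2 = 96730 s.
Converting: 96730 s ÷ 3600 s/hour = 26.9 hours.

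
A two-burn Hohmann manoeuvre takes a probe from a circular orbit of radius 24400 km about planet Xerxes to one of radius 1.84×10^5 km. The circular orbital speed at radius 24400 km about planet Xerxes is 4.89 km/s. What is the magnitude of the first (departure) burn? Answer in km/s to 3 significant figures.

From the circular-orbit relation v² = μ/r at r = 24400 km: μ = v²r = (4.89)² × 24400 = 5.83455×10^5 km³/s².
The Hohmann ellipse has a_t = (r₁ + r₂)/2 = 1.042×10^5 km.
Circular speed at r = 24400 km: v_c = √(μ/r) = 4.890 km/s.
Transfer-orbit speed at the same r (vis-viva, a = a_t): v_t = √[μ(2/r − 1/a_t)] = 6.498 km/s.
Δv₁ = |v_t − v_c| = |6.498 − 4.890| = 1.608 km/s.

Δv₁ = 1.61 km/s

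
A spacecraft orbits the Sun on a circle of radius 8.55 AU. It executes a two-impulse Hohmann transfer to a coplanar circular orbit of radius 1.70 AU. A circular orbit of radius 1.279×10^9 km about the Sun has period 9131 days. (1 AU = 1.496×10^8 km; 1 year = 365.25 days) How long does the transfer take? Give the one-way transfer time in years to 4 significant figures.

From Kepler's third law T² = 4π²r³/μ at r = 1.279×10^9 km, T = 9131 days = 9131 × 86400 s = 7.889184×10^8 s: μ = 4π²r³/T² = 1.32711×10^11 km³/s².
In km: r₁ = 8.55 × 1.496×10^8 = 1.27908×10^9 km; r₂ = 1.70 × 1.496×10^8 = 2.5432×10^8 km.
The Hohmann ellipse has a_t = (r₁ + r₂)/2 = 7.667×10^8 km.
By Kepler's third law the transfer-orbit period is T = 2π√(a_t³/μ), so t = T/2 = 1.8308×10^8 s.
Converting: 1.8308×10^8 s ÷ 3.15576×10^7 s/year (365.25 × 86400) = 5.801 years.

t = 5.801 years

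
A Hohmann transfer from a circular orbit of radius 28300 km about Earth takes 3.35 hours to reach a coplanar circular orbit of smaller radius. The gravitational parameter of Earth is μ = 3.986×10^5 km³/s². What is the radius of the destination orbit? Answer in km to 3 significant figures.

Transfer time t = 3.35 hours = 12060 s, and t = π√(a_t³/μ).
So a_t = (μ t²/π²)^(1/3) = (3.986×10^5 × (12060)² / π²)^(1/3) = 18043 km.
Since a_t = (r₁ + r₂)/2, r₂ = 2a_t − r₁ = 2×18043 − 28300 = 7786 km.

r₂ = 7790 km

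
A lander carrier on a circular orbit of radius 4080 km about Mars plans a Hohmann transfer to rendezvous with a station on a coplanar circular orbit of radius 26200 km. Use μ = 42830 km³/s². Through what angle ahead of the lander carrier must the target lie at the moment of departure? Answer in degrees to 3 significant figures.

The Hohmann ellipse has a_t = (r₁ + r₂)/2 = 15140 km.
The half-period of the transfer ellipse is t = π√(a_t³/μ) = 28280 s.
Target angular speed ω₂ = √(μ/r₂³) = 4.880×10^-5 rad/s.
Angle swept by the target during transfer: ω₂·t = 1.380 rad = 79.07°.
Arrival is 180° from departure on the ellipse, so φ = 180° − 79.07° = 101°.

φ = 101°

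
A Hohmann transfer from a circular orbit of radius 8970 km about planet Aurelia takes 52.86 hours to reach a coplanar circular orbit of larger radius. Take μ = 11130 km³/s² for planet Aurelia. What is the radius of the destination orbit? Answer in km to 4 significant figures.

r₂ = 59900 km

Transfer time t = 52.86 hours = 1.90296×10^5 s, and t = π√(a_t³/μ).
So a_t = (μ t²/π²)^(1/3) = (11130 × (1.90296×10^5)² / π²)^(1/3) = 34436 km.
Since a_t = (r₁ + r₂)/2, r₂ = 2a_t − r₁ = 2×34436 − 8970 = 59902 km.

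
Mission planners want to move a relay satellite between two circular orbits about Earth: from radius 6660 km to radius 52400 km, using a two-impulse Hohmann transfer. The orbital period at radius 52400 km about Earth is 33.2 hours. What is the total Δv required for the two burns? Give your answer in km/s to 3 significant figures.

From Kepler's third law T² = 4π²r³/μ at r = 52400 km, T = 33.2 hours = 33.2 × 3600 s = 1.1952×10^5 s: μ = 4π²r³/T² = 3.97624×10^5 km³/s².
Semi-major axis of the transfer orbit: a_t = (6660 + 52400)/2 = 29530 km.
Circular speed at r₁: v₁ = √(μ/r₁) = √(3.97624×10^5/6660) = 7.7268 km/s.
On the transfer ellipse at r₁, vis-viva equation gives v_p = √[μ(2/r₁ − 1/a_t)] = 10.293 km/s.
First burn Δv₁ = |v_p − v₁| = 2.566 km/s.
Circular speed at r₂: v₂ = √(μ/r₂) = 2.75468 km/s.
Transfer-orbit speed at r₂: v_a = √[μ(2/r₂ − 1/a_t)] = 1.30821 km/s.
Second burn Δv₂ = |v₂ − v_a| = 1.446 km/s.
Δv = Δv₁ + Δv₂ = 2.566 + 1.446 = 4.012 km/s.

Δv = 4.01 km/s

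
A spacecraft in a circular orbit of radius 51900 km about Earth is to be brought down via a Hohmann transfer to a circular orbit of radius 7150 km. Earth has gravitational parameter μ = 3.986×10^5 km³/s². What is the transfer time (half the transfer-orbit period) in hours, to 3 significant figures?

t = 7.01 hours

Semi-major axis of the transfer orbit: a_t = (51900 + 7150)/2 = 29525 km.
Transfer time t = π√(a_t³/μ) = π√((29525)³ / 3.986×10^5) = 25240 s.
Converting: 25240 s ÷ 3600 s/hour = 7.01 hours.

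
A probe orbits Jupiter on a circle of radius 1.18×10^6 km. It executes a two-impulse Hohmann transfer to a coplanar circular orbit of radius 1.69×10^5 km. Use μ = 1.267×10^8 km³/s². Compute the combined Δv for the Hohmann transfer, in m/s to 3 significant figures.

Transfer-ellipse semi-major axis a_t = (r₁ + r₂)/2 = (1.180×10^6 + 1.690×10^5)/2 = 6.745×10^5 km.
At r₁ the circular-orbit speed is v₁ = √(μ/r₁) = 10.362 km/s.
On the transfer ellipse at r₁, v² = μ(2/r − 1/a) gives v_a = √[μ(2/r₁ − 1/a_t)] = 5.1868 km/s.
First burn Δv₁ = |v_a − v₁| = 5.175 km/s.
Circular speed at r₂: v₂ = √(μ/r₂) = 27.381 km/s.
Transfer-orbit speed at r₂: v_p = √[μ(2/r₂ − 1/a_t)] = 36.216 km/s.
Second burn Δv₂ = |v₂ − v_p| = 8.835 km/s.
Total Δv = Δv₁ + Δv₂ = 14.01 km/s.

Δv = 14000 m/s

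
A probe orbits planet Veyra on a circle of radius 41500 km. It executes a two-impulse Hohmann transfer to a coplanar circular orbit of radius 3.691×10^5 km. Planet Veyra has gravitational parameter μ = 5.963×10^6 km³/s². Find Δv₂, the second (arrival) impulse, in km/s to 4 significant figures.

Δv₂ = 2.212 km/s

Transfer-ellipse semi-major axis a_t = (r₁ + r₂)/2 = (41500 + 3.691×10^5)/2 = 2.053×10^5 km.
Circular speed at r = 3.691×10^5 km: v_c = √(μ/r) = 4.019 km/s.
Transfer-orbit speed at the same r (vis-viva, a = a_t): v_t = √[μ(2/r − 1/a_t)] = 1.807 km/s.
Δv₂ = |v_t − v_c| = |1.807 − 4.019| = 2.212 km/s.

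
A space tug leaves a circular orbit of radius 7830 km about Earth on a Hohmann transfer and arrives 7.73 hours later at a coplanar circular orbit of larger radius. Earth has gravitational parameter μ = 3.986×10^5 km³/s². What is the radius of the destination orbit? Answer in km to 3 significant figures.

Transfer time t = 7.73 hours = 27828 s, and t = π√(a_t³/μ).
So a_t = (μ t²/π²)^(1/3) = (3.986×10^5 × (27828)² / π²)^(1/3) = 31507 km.
Since a_t = (r₁ + r₂)/2, r₂ = 2a_t − r₁ = 2×31507 − 7830 = 55184 km.

r₂ = 55200 km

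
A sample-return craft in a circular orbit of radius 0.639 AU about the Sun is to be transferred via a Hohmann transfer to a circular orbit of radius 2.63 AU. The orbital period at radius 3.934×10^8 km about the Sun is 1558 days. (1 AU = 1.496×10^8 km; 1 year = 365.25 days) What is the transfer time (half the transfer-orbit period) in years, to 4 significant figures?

From Kepler's third law T² = 4π²r³/μ at r = 3.934×10^8 km, T = 1558 days = 1558 × 86400 s = 1.346112×10^8 s: μ = 4π²r³/T² = 1.32648×10^11 km³/s².
In km: r₁ = 0.639 × 1.496×10^8 = 9.55944×10^7 km; r₂ = 2.63 × 1.496×10^8 = 3.93448×10^8 km.
Transfer-ellipse semi-major axis a_t = (r₁ + r₂)/2 = (9.55944×10^7 + 3.93448×10^8)/2 = 2.445212×10^8 km.
By Kepler's third law the transfer-orbit period is T = 2π√(a_t³/μ), so t = T/2 = 3.298×10^7 s.
Converting: 3.298×10^7 s ÷ 3.15576×10^7 s/year (365.25 × 86400) = 1.045 years.

t = 1.045 years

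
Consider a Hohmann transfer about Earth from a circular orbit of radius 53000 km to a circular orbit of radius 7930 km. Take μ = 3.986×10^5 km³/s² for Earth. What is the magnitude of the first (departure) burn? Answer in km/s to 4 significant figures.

Δv₁ = 1.343 km/s

The Hohmann ellipse has a_t = (r₁ + r₂)/2 = 30465 km.
On the circular orbit at r = 53000 km, v_c = √(μ/r) = 2.742 km/s.
Transfer-orbit speed at the same r (vis-viva, a = a_t): v_t = √[μ(2/r − 1/a_t)] = 1.399 km/s.
Δv₁ = |v_t − v_c| = |1.399 − 2.742| = 1.343 km/s.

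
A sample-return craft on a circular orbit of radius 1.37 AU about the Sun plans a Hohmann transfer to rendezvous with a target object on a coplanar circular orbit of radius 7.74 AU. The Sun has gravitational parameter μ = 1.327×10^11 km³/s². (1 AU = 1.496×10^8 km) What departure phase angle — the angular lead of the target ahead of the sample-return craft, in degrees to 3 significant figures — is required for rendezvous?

φ = 98.7°

In km: r₁ = 1.37 × 1.496×10^8 = 2.04952×10^8 km; r₂ = 7.74 × 1.496×10^8 = 1.157904×10^9 km.
The Hohmann ellipse has a_t = (r₁ + r₂)/2 = 6.81428×10^8 km.
The half-period of the transfer ellipse is t = π√(a_t³/μ) = 1.5341×10^8 s.
Target angular speed ω₂ = √(μ/r₂³) = 9.2454×10^-9 rad/s.
Angle swept by the target during transfer: ω₂·t = 1.4183 rad = 81.26°.
Arrival is 180° from departure on the ellipse, so φ = 180° − 81.26° = 98.7°.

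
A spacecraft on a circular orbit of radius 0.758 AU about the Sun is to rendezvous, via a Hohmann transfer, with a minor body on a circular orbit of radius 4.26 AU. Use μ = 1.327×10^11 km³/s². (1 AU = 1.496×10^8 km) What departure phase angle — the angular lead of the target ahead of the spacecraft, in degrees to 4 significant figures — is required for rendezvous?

φ = 98.64°

In km: r₁ = 0.758 × 1.496×10^8 = 1.133968×10^8 km; r₂ = 4.26 × 1.496×10^8 = 6.37296×10^8 km.
The Hohmann ellipse has a_t = (r₁ + r₂)/2 = 3.753464×10^8 km.
Transfer time t = π√(a_t³/μ) = 6.271×10^7 s.
The target's mean motion on its circular orbit is ω₂ = √(μ/r₂³) = 2.264×10^-8 rad/s.
Angle swept by the target during transfer: ω₂·t = 1.420 rad = 81.36°.
Arrival is 180° from departure on the ellipse, so φ = 180° − 81.36° = 98.64°.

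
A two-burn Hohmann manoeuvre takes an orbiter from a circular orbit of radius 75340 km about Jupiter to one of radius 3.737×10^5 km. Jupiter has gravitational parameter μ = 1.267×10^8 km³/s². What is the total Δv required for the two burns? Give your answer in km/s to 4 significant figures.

Δv = 19.64 km/s

Transfer-ellipse semi-major axis a_t = (r₁ + r₂)/2 = (75340 + 3.737×10^5)/2 = 2.2452×10^5 km.
At r₁ the circular-orbit speed is v₁ = √(μ/r₁) = 41.009 km/s.
Transfer-orbit speed at r₁ (v² = μ(2/r − 1/a)): v_p = √[μ(2/r₁ − 1/a_t)] = 52.907 km/s.
First burn Δv₁ = |v_p − v₁| = 11.898 km/s.
Circular speed at r₂: v₂ = √(μ/r₂) = 18.4131 km/s.
Transfer-orbit speed at r₂: v_a = √[μ(2/r₂ − 1/a_t)] = 10.6663 km/s.
Second burn Δv₂ = |v₂ − v_a| = 7.7468 km/s.
Total Δv = Δv₁ + Δv₂ = 19.64 km/s.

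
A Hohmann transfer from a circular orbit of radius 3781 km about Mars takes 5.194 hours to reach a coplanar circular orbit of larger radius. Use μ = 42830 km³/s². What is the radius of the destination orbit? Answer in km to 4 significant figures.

Transfer time t = 5.194 hours = 18698.4 s, and t = π√(a_t³/μ).
So a_t = (μ t²/π²)^(1/3) = (42830 × (18698.4)² / π²)^(1/3) = 11491 km.
Since a_t = (r₁ + r₂)/2, r₂ = 2a_t − r₁ = 2×11491 − 3781 = 19201 km.

r₂ = 19200 km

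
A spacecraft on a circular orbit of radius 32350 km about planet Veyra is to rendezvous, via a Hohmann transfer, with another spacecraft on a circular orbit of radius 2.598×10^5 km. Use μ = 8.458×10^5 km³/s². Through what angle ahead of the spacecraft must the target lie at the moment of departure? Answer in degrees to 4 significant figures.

Semi-major axis of the transfer orbit: a_t = (32350 + 2.598×10^5)/2 = 1.46075×10^5 km.
The half-period of the transfer ellipse is t = π√(a_t³/μ) = 1.9071×10^5 s.
Target angular speed ω₂ = √(μ/r₂³) = 6.9450×10^-6 rad/s.
Angle swept by the target during transfer: ω₂·t = 1.3245 rad = 75.89°.
Arrival is 180° from departure on the ellipse, so φ = 180° − 75.89° = 104.1°.

φ = 104.1°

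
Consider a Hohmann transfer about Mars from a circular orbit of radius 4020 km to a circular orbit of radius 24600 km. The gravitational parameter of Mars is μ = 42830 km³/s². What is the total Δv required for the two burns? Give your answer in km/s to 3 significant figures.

Semi-major axis of the transfer orbit: a_t = (4020 + 24600)/2 = 14310 km.
At r₁ the circular-orbit speed is v₁ = √(μ/r₁) = 3.264 km/s.
On the transfer ellipse at r₁, v² = μ(2/r − 1/a) gives v_p = √[μ(2/r₁ − 1/a_t)] = 4.280 km/s.
First burn Δv₁ = |v_p − v₁| = 1.016 km/s.
Circular speed at r₂: v₂ = √(μ/r₂) = 1.3195 km/s.
Transfer-orbit speed at r₂: v_a = √[μ(2/r₂ − 1/a_t)] = 0.69936 km/s.
Second burn Δv₂ = |v₂ − v_a| = 0.6201 km/s.
Total Δv = Δv₁ + Δv₂ = 1.636 km/s.

Δv = 1.64 km/s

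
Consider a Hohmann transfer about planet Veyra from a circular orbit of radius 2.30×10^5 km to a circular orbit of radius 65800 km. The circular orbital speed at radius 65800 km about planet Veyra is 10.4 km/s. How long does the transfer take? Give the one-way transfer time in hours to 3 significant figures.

From the circular-orbit relation v² = μ/r at r = 65800 km: μ = v²r = (10.4)² × 65800 = 7.11693×10^6 km³/s².
The Hohmann ellipse has a_t = (r₁ + r₂)/2 = 1.479×10^5 km.
Half the transfer-orbit period gives t = π√(a_t³/μ) = 66980 s.
Converting: 66980 s ÷ 3600 s/hour = 18.6 hours.

t = 18.6 hours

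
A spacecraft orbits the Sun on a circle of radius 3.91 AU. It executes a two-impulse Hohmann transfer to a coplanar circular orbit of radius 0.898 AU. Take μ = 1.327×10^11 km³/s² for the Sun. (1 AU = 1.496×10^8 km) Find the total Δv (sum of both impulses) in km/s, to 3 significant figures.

Δv = 14.5 km/s

In km: r₁ = 3.91 × 1.496×10^8 = 5.84936×10^8 km; r₂ = 0.898 × 1.496×10^8 = 1.343408×10^8 km.
Transfer-ellipse semi-major axis a_t = (r₁ + r₂)/2 = (5.84936×10^8 + 1.343408×10^8)/2 = 3.596384×10^8 km.
Circular speed at r₁: v₁ = √(μ/r₁) = √(1.327×10^11/5.84936×10^8) = 15.062 km/s.
Transfer-orbit speed at r₁ (vis-viva): v_a = √[μ(2/r₁ − 1/a_t)] = 9.2056 km/s.
First burn Δv₁ = |v_a − v₁| = 5.856 km/s.
At r₂, v₂ = √(μ/r₂) = 31.429 km/s.
Transfer-orbit speed at r₂: v_p = √[μ(2/r₂ − 1/a_t)] = 40.082 km/s.
Second burn Δv₂ = |v₂ − v_p| = 8.653 km/s.
Total Δv = Δv₁ + Δv₂ = 14.51 km/s.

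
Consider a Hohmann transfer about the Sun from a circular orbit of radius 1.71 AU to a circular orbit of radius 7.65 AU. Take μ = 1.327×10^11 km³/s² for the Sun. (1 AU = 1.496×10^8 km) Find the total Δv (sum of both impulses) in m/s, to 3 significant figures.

Δv = 10600 m/s

In km: r₁ = 1.71 × 1.496×10^8 = 2.55816×10^8 km; r₂ = 7.65 × 1.496×10^8 = 1.14444×10^9 km.
Transfer-ellipse semi-major axis a_t = (r₁ + r₂)/2 = (2.55816×10^8 + 1.14444×10^9)/2 = 7.00128×10^8 km.
Circular speed at r₁: v₁ = √(μ/r₁) = √(1.327×10^11/2.55816×10^8) = 22.77569 km/s.
On the transfer ellipse at r₁, vis-viva gives v_p = √[μ(2/r₁ − 1/a_t)] = 29.11920 km/s.
First burn Δv₁ = |v_p − v₁| = 6.344 km/s.
At r₂, v₂ = √(μ/r₂) = 10.768 km/s.
Transfer-orbit speed at r₂: v_a = √[μ(2/r₂ − 1/a_t)] = 6.5090 km/s.
Second burn Δv₂ = |v₂ − v_a| = 4.259 km/s.
Δv = Δv₁ + Δv₂ = 6.344 + 4.259 = 10.60 km/s.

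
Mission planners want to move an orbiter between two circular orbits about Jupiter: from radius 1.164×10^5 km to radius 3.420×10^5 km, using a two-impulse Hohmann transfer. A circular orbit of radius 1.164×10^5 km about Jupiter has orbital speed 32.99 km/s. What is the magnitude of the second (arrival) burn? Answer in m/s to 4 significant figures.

Δv₂ = 5531 m/s

From the circular-orbit relation v² = μ/r at r = 1.164×10^5 km: μ = v²r = (32.99)² × 1.164×10^5 = 1.26683×10^8 km³/s².
The Hohmann ellipse has a_t = (r₁ + r₂)/2 = 2.292×10^5 km.
On the circular orbit at r = 3.420×10^5 km, v_c = √(μ/r) = 19.2462 km/s.
Vis-viva on the transfer ellipse at r = 3.420×10^5 km gives v_t = √[μ(2/r − 1/a_t)] = 13.7156 km/s.
Δv₂ = |v_t − v_c| = |13.7156 − 19.2462| = 5.531 km/s.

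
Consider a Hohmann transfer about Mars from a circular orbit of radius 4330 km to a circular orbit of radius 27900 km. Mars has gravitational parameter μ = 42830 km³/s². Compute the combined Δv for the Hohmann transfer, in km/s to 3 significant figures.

Δv = 1.59 km/s

Semi-major axis of the transfer orbit: a_t = (4330 + 27900)/2 = 16115 km.
At r₁ the circular-orbit speed is v₁ = √(μ/r₁) = 3.1451 km/s.
Transfer-orbit speed at r₁ (vis-viva): v_p = √[μ(2/r₁ − 1/a_t)] = 4.1383 km/s.
First burn Δv₁ = |v_p − v₁| = 0.9932 km/s.
Circular speed at r₂: v₂ = √(μ/r₂) = 1.239 km/s.
Transfer-orbit speed at r₂: v_a = √[μ(2/r₂ − 1/a_t)] = 0.6422 km/s.
Second burn Δv₂ = |v₂ − v_a| = 0.5968 km/s.
Total Δv = Δv₁ + Δv₂ = 1.590 km/s.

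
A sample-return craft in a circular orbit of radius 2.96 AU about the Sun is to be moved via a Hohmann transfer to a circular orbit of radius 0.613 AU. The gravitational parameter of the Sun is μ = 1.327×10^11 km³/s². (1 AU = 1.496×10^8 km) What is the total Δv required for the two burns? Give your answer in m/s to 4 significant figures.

Δv = 18100 m/s

In km: r₁ = 2.96 × 1.496×10^8 = 4.42816×10^8 km; r₂ = 0.613 × 1.496×10^8 = 9.17048×10^7 km.
The Hohmann ellipse has a_t = (r₁ + r₂)/2 = 2.672604×10^8 km.
At r₁ the circular-orbit speed is v₁ = √(μ/r₁) = 17.31107 km/s.
Transfer-orbit speed at r₁ (vis-viva equation): v_a = √[μ(2/r₁ − 1/a_t)] = 10.14034 km/s.
First burn Δv₁ = |v_a − v₁| = 7.1707 km/s.
Circular speed at r₂: v₂ = √(μ/r₂) = 38.040 km/s.
Transfer-orbit speed at r₂: v_p = √[μ(2/r₂ − 1/a_t)] = 48.965 km/s.
Second burn Δv₂ = |v₂ − v_p| = 10.925 km/s.
Total Δv = Δv₁ + Δv₂ = 18.10 km/s.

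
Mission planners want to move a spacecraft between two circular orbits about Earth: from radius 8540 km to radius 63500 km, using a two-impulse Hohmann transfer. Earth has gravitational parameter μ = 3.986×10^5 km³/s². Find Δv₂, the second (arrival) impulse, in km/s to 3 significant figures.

Δv₂ = 1.29 km/s

Transfer-ellipse semi-major axis a_t = (r₁ + r₂)/2 = (8540 + 63500)/2 = 36020 km.
On the circular orbit at r = 63500 km, v_c = √(μ/r) = 2.505 km/s.
Transfer-orbit speed at the same r (vis-viva, a = a_t): v_t = √[μ(2/r − 1/a_t)] = 1.220 km/s.
Δv₂ = |v_t − v_c| = |1.220 − 2.505| = 1.285 km/s.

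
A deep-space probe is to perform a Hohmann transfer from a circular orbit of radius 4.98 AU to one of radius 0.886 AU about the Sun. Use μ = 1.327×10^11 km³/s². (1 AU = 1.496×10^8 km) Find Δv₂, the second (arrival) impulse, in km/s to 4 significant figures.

In km: r₁ = 4.98 × 1.496×10^8 = 7.45008×10^8 km; r₂ = 0.886 × 1.496×10^8 = 1.325456×10^8 km.
Semi-major axis of the transfer orbit: a_t = (7.45008×10^8 + 1.325456×10^8)/2 = 4.387768×10^8 km.
Circular speed at r = 1.325456×10^8 km: v_c = √(μ/r) = 31.641 km/s.
Transfer-orbit speed at the same r (vis-viva, a = a_t): v_t = √[μ(2/r − 1/a_t)] = 41.230 km/s.
Δv₂ = |v_t − v_c| = |41.230 − 31.641| = 9.589 km/s.

Δv₂ = 9.589 km/s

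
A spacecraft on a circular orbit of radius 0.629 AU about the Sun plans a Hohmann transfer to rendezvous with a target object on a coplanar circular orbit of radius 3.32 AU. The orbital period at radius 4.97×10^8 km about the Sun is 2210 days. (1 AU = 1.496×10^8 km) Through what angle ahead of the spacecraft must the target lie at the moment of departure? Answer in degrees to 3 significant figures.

From Kepler's third law T² = 4π²r³/μ at r = 4.97×10^8 km, T = 2210 days = 2210 × 86400 s = 1.90944×10^8 s: μ = 4π²r³/T² = 1.32928×10^11 km³/s².
In km: r₁ = 0.629 × 1.496×10^8 = 9.40984×10^7 km; r₂ = 3.32 × 1.496×10^8 = 4.96672×10^8 km.
The Hohmann ellipse has a_t = (r₁ + r₂)/2 = 2.953852×10^8 km.
Transfer time t = π√(a_t³/μ) = 4.374×10^7 s.
The target's mean motion on its circular orbit is ω₂ = √(μ/r₂³) = 3.294×10^-8 rad/s.
Angle swept by the target during transfer: ω₂·t = 1.441 rad = 82.56°.
Arrival is 180° from departure on the ellipse, so φ = 180° − 82.56° = 97.4°.

φ = 97.4°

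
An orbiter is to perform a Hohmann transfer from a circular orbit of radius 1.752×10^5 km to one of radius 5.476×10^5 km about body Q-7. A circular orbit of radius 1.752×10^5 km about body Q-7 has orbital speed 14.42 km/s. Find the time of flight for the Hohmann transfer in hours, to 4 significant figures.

t = 31.41 hours

From the circular-orbit relation v² = μ/r at r = 1.752×10^5 km: μ = v²r = (14.42)² × 1.752×10^5 = 3.64305×10^7 km³/s².
Semi-major axis of the transfer orbit: a_t = (1.752×10^5 + 5.476×10^5)/2 = 3.614×10^5 km.
By Kepler's third law the transfer-orbit period is T = 2π√(a_t³/μ), so t = T/2 = 1.1308×10^5 s.
Converting: 1.1308×10^5 s ÷ 3600 s/hour = 31.41 hours.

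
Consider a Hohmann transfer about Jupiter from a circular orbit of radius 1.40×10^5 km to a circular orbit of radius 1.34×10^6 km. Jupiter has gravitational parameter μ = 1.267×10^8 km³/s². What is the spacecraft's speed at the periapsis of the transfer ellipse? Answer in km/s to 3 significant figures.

Semi-major axis of the transfer orbit: a_t = (1.400×10^5 + 1.340×10^6)/2 = 7.400×10^5 km.
At periapsis, r = 1.400×10^5 km.
Applying v² = μ(2/r − 1/a_t): v = 40.48 km/s.

v = 40.5 km/s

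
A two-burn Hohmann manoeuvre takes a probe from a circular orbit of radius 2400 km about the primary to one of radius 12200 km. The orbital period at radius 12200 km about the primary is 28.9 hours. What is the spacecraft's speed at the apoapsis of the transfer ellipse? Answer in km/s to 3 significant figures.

From Kepler's third law T² = 4π²r³/μ at r = 12200 km, T = 28.9 hours = 28.9 × 3600 s = 1.0404×10^5 s: μ = 4π²r³/T² = 6622.75 km³/s².
Transfer-ellipse semi-major axis a_t = (r₁ + r₂)/2 = (2400 + 12200)/2 = 7300 km.
At apoapsis, r = 12200 km.
From the vis-viva equation, v = √[μ(2/r − 1/a_t)] = 0.4225 km/s.

v = 0.422 km/s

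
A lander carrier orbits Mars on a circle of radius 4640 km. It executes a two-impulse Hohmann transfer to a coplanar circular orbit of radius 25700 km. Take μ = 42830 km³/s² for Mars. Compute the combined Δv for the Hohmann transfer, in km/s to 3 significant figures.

The Hohmann ellipse has a_t = (r₁ + r₂)/2 = 15170 km.
At r₁ the circular-orbit speed is v₁ = √(μ/r₁) = 3.0382 km/s.
On the transfer ellipse at r₁, v² = μ(2/r − 1/a) gives v_p = √[μ(2/r₁ − 1/a_t)] = 3.9545 km/s.
First burn Δv₁ = |v_p − v₁| = 0.9163 km/s.
Circular speed at r₂: v₂ = √(μ/r₂) = 1.291 km/s.
Transfer-orbit speed at r₂: v_a = √[μ(2/r₂ − 1/a_t)] = 0.7140 km/s.
Second burn Δv₂ = |v₂ − v_a| = 0.5770 km/s.
Δv = Δv₁ + Δv₂ = 0.9163 + 0.5770 = 1.493 km/s.

Δv = 1.49 km/s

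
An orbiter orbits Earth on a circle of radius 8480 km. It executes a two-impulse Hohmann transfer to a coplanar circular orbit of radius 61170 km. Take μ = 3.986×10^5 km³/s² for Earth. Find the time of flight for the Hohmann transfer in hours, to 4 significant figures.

t = 8.983 hours

Transfer-ellipse semi-major axis a_t = (r₁ + r₂)/2 = (8480 + 61170)/2 = 34825 km.
Transfer time t = π√(a_t³/μ) = π√((34825)³ / 3.986×10^5) = 32340 s.
Converting: 32340 s ÷ 3600 s/hour = 8.983 hours.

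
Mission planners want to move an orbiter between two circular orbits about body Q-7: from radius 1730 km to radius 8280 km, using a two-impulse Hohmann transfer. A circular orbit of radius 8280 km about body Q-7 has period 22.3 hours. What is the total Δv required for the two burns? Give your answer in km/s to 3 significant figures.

From Kepler's third law T² = 4π²r³/μ at r = 8280 km, T = 22.3 hours = 22.3 × 3600 s = 80280 s: μ = 4π²r³/T² = 3477.25 km³/s².
The Hohmann ellipse has a_t = (r₁ + r₂)/2 = 5005 km.
Circular speed at r₁: v₁ = √(μ/r₁) = √(3477.25/1730) = 1.4177 km/s.
Transfer-orbit speed at r₁ (vis-viva): v_p = √[μ(2/r₁ − 1/a_t)] = 1.8235 km/s.
First burn Δv₁ = |v_p − v₁| = 0.4058 km/s.
At r₂, v₂ = √(μ/r₂) = 0.6480 km/s.
Transfer-orbit speed at r₂: v_a = √[μ(2/r₂ − 1/a_t)] = 0.3810 km/s.
Second burn Δv₂ = |v₂ − v_a| = 0.2670 km/s.
Total Δv = Δv₁ + Δv₂ = 0.6728 km/s.

Δv = 0.673 km/s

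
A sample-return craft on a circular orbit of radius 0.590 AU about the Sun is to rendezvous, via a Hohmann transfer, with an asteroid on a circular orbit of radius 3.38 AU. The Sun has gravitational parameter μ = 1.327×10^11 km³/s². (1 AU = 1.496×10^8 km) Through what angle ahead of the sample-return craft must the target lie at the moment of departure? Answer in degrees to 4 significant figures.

φ = 98.99°

In km: r₁ = 0.590 × 1.496×10^8 = 8.8264×10^7 km; r₂ = 3.38 × 1.496×10^8 = 5.05648×10^8 km.
The Hohmann ellipse has a_t = (r₁ + r₂)/2 = 2.96956×10^8 km.
Transfer time t = π√(a_t³/μ) = 4.413×10^7 s.
The target's mean motion on its circular orbit is ω₂ = √(μ/r₂³) = 3.204×10^-8 rad/s.
Angle swept by the target during transfer: ω₂·t = 1.4139 rad = 81.01°.
Arrival is 180° from departure on the ellipse, so φ = 180° − 81.01° = 98.99°.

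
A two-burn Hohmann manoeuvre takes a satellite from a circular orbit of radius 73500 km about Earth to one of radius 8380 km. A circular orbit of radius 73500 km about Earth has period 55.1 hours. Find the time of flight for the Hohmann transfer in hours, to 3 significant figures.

From Kepler's third law T² = 4π²r³/μ at r = 73500 km, T = 55.1 hours = 55.1 × 3600 s = 1.9836×10^5 s: μ = 4π²r³/T² = 3.98395×10^5 km³/s².
Semi-major axis of the transfer orbit: a_t = (73500 + 8380)/2 = 40940 km.
Transfer time t = π√(a_t³/μ) = π√((40940)³ / 3.98395×10^5) = 41230 s.
Converting: 41230 s ÷ 3600 s/hour = 11.5 hours.

t = 11.5 hours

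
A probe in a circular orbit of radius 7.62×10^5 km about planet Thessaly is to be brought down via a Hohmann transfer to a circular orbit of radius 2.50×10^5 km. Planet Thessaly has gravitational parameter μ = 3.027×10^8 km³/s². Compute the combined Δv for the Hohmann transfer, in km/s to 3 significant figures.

Semi-major axis of the transfer orbit: a_t = (7.620×10^5 + 2.500×10^5)/2 = 5.060×10^5 km.
At r₁ the circular-orbit speed is v₁ = √(μ/r₁) = 19.9310 km/s.
On the transfer ellipse at r₁, vis-viva gives v_a = √[μ(2/r₁ − 1/a_t)] = 14.0095 km/s.
First burn Δv₁ = |v_a − v₁| = 5.9215 km/s.
Circular speed at r₂: v₂ = √(μ/r₂) = 34.79655 km/s.
Transfer-orbit speed at r₂: v_p = √[μ(2/r₂ − 1/a_t)] = 42.70104 km/s.
Second burn Δv₂ = |v₂ − v_p| = 7.9045 km/s.
Δv = Δv₁ + Δv₂ = 5.9215 + 7.9045 = 13.83 km/s.

Δv = 13.8 km/s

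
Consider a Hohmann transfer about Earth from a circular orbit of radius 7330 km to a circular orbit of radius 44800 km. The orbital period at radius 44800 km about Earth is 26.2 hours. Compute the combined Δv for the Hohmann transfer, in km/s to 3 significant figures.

Δv = 3.70 km/s

From Kepler's third law T² = 4π²r³/μ at r = 44800 km, T = 26.2 hours = 26.2 × 3600 s = 94320 s: μ = 4π²r³/T² = 3.99012×10^5 km³/s².
Transfer-ellipse semi-major axis a_t = (r₁ + r₂)/2 = (7330 + 44800)/2 = 26065 km.
At r₁ the circular-orbit speed is v₁ = √(μ/r₁) = 7.378042 km/s.
Transfer-orbit speed at r₁ (v² = μ(2/r − 1/a)): v_p = √[μ(2/r₁ − 1/a_t)] = 9.672779 km/s.
First burn Δv₁ = |v_p − v₁| = 2.294737 km/s.
Circular speed at r₂: v₂ = √(μ/r₂) = 2.984380 km/s.
Transfer-orbit speed at r₂: v_a = √[μ(2/r₂ − 1/a_t)] = 1.582622 km/s.
Second burn Δv₂ = |v₂ − v_a| = 1.401758 km/s.
Δv = Δv₁ + Δv₂ = 2.294737 + 1.401758 = 3.696 km/s.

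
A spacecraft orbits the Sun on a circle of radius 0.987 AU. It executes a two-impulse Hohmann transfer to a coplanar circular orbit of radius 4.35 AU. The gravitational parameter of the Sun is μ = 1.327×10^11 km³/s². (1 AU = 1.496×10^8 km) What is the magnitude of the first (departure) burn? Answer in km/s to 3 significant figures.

In km: r₁ = 0.987 × 1.496×10^8 = 1.476552×10^8 km; r₂ = 4.35 × 1.496×10^8 = 6.5076×10^8 km.
Transfer-ellipse semi-major axis a_t = (r₁ + r₂)/2 = (1.476552×10^8 + 6.5076×10^8)/2 = 3.992076×10^8 km.
On the circular orbit at r = 1.476552×10^8 km, v_c = √(μ/r) = 29.979 km/s.
Transfer-orbit speed at the same r (vis-viva, a = a_t): v_t = √[μ(2/r − 1/a_t)] = 38.276 km/s.
Δv₁ = |v_t − v_c| = |38.276 − 29.979| = 8.297 km/s.

Δv₁ = 8.30 km/s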